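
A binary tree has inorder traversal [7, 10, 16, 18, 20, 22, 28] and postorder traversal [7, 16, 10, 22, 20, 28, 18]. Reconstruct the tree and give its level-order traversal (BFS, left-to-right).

Inorder:   [7, 10, 16, 18, 20, 22, 28]
Postorder: [7, 16, 10, 22, 20, 28, 18]
Algorithm: postorder visits root last, so walk postorder right-to-left;
each value is the root of the current inorder slice — split it at that
value, recurse on the right subtree first, then the left.
Recursive splits:
  root=18; inorder splits into left=[7, 10, 16], right=[20, 22, 28]
  root=28; inorder splits into left=[20, 22], right=[]
  root=20; inorder splits into left=[], right=[22]
  root=22; inorder splits into left=[], right=[]
  root=10; inorder splits into left=[7], right=[16]
  root=16; inorder splits into left=[], right=[]
  root=7; inorder splits into left=[], right=[]
Reconstructed level-order: [18, 10, 28, 7, 16, 20, 22]


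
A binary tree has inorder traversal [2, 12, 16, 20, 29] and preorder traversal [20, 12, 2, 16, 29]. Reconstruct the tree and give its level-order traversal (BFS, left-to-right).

Inorder:  [2, 12, 16, 20, 29]
Preorder: [20, 12, 2, 16, 29]
Algorithm: preorder visits root first, so consume preorder in order;
for each root, split the current inorder slice at that value into
left-subtree inorder and right-subtree inorder, then recurse.
Recursive splits:
  root=20; inorder splits into left=[2, 12, 16], right=[29]
  root=12; inorder splits into left=[2], right=[16]
  root=2; inorder splits into left=[], right=[]
  root=16; inorder splits into left=[], right=[]
  root=29; inorder splits into left=[], right=[]
Reconstructed level-order: [20, 12, 29, 2, 16]


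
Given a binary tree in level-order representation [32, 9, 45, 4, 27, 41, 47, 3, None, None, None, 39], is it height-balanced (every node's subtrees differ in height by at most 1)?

Tree (level-order array): [32, 9, 45, 4, 27, 41, 47, 3, None, None, None, 39]
Definition: a tree is height-balanced if, at every node, |h(left) - h(right)| <= 1 (empty subtree has height -1).
Bottom-up per-node check:
  node 3: h_left=-1, h_right=-1, diff=0 [OK], height=0
  node 4: h_left=0, h_right=-1, diff=1 [OK], height=1
  node 27: h_left=-1, h_right=-1, diff=0 [OK], height=0
  node 9: h_left=1, h_right=0, diff=1 [OK], height=2
  node 39: h_left=-1, h_right=-1, diff=0 [OK], height=0
  node 41: h_left=0, h_right=-1, diff=1 [OK], height=1
  node 47: h_left=-1, h_right=-1, diff=0 [OK], height=0
  node 45: h_left=1, h_right=0, diff=1 [OK], height=2
  node 32: h_left=2, h_right=2, diff=0 [OK], height=3
All nodes satisfy the balance condition.
Result: Balanced


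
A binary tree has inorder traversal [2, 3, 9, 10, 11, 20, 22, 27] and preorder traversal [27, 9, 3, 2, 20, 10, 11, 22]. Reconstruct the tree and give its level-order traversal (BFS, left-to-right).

Inorder:  [2, 3, 9, 10, 11, 20, 22, 27]
Preorder: [27, 9, 3, 2, 20, 10, 11, 22]
Algorithm: preorder visits root first, so consume preorder in order;
for each root, split the current inorder slice at that value into
left-subtree inorder and right-subtree inorder, then recurse.
Recursive splits:
  root=27; inorder splits into left=[2, 3, 9, 10, 11, 20, 22], right=[]
  root=9; inorder splits into left=[2, 3], right=[10, 11, 20, 22]
  root=3; inorder splits into left=[2], right=[]
  root=2; inorder splits into left=[], right=[]
  root=20; inorder splits into left=[10, 11], right=[22]
  root=10; inorder splits into left=[], right=[11]
  root=11; inorder splits into left=[], right=[]
  root=22; inorder splits into left=[], right=[]
Reconstructed level-order: [27, 9, 3, 20, 2, 10, 22, 11]


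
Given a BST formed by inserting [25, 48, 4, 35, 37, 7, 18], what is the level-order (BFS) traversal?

Tree insertion order: [25, 48, 4, 35, 37, 7, 18]
Tree (level-order array): [25, 4, 48, None, 7, 35, None, None, 18, None, 37]
BFS from the root, enqueuing left then right child of each popped node:
  queue [25] -> pop 25, enqueue [4, 48], visited so far: [25]
  queue [4, 48] -> pop 4, enqueue [7], visited so far: [25, 4]
  queue [48, 7] -> pop 48, enqueue [35], visited so far: [25, 4, 48]
  queue [7, 35] -> pop 7, enqueue [18], visited so far: [25, 4, 48, 7]
  queue [35, 18] -> pop 35, enqueue [37], visited so far: [25, 4, 48, 7, 35]
  queue [18, 37] -> pop 18, enqueue [none], visited so far: [25, 4, 48, 7, 35, 18]
  queue [37] -> pop 37, enqueue [none], visited so far: [25, 4, 48, 7, 35, 18, 37]
Result: [25, 4, 48, 7, 35, 18, 37]


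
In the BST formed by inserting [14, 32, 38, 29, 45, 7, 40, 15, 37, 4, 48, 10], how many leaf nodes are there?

Tree built from: [14, 32, 38, 29, 45, 7, 40, 15, 37, 4, 48, 10]
Tree (level-order array): [14, 7, 32, 4, 10, 29, 38, None, None, None, None, 15, None, 37, 45, None, None, None, None, 40, 48]
Rule: A leaf has 0 children.
Per-node child counts:
  node 14: 2 child(ren)
  node 7: 2 child(ren)
  node 4: 0 child(ren)
  node 10: 0 child(ren)
  node 32: 2 child(ren)
  node 29: 1 child(ren)
  node 15: 0 child(ren)
  node 38: 2 child(ren)
  node 37: 0 child(ren)
  node 45: 2 child(ren)
  node 40: 0 child(ren)
  node 48: 0 child(ren)
Matching nodes: [4, 10, 15, 37, 40, 48]
Count of leaf nodes: 6


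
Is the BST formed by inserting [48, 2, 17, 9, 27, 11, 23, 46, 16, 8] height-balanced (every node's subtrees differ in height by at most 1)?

Tree (level-order array): [48, 2, None, None, 17, 9, 27, 8, 11, 23, 46, None, None, None, 16]
Definition: a tree is height-balanced if, at every node, |h(left) - h(right)| <= 1 (empty subtree has height -1).
Bottom-up per-node check:
  node 8: h_left=-1, h_right=-1, diff=0 [OK], height=0
  node 16: h_left=-1, h_right=-1, diff=0 [OK], height=0
  node 11: h_left=-1, h_right=0, diff=1 [OK], height=1
  node 9: h_left=0, h_right=1, diff=1 [OK], height=2
  node 23: h_left=-1, h_right=-1, diff=0 [OK], height=0
  node 46: h_left=-1, h_right=-1, diff=0 [OK], height=0
  node 27: h_left=0, h_right=0, diff=0 [OK], height=1
  node 17: h_left=2, h_right=1, diff=1 [OK], height=3
  node 2: h_left=-1, h_right=3, diff=4 [FAIL (|-1-3|=4 > 1)], height=4
  node 48: h_left=4, h_right=-1, diff=5 [FAIL (|4--1|=5 > 1)], height=5
Node 2 violates the condition: |-1 - 3| = 4 > 1.
Result: Not balanced


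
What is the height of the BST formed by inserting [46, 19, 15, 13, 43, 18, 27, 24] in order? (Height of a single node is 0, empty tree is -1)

Insertion order: [46, 19, 15, 13, 43, 18, 27, 24]
Tree (level-order array): [46, 19, None, 15, 43, 13, 18, 27, None, None, None, None, None, 24]
Compute height bottom-up (empty subtree = -1):
  height(13) = 1 + max(-1, -1) = 0
  height(18) = 1 + max(-1, -1) = 0
  height(15) = 1 + max(0, 0) = 1
  height(24) = 1 + max(-1, -1) = 0
  height(27) = 1 + max(0, -1) = 1
  height(43) = 1 + max(1, -1) = 2
  height(19) = 1 + max(1, 2) = 3
  height(46) = 1 + max(3, -1) = 4
Height = 4


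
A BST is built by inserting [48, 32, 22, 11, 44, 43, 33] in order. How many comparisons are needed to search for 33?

Search path for 33: 48 -> 32 -> 44 -> 43 -> 33
Found: True
Comparisons: 5


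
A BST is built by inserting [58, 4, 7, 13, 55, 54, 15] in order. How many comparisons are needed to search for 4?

Search path for 4: 58 -> 4
Found: True
Comparisons: 2


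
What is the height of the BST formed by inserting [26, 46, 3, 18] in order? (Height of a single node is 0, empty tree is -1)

Insertion order: [26, 46, 3, 18]
Tree (level-order array): [26, 3, 46, None, 18]
Compute height bottom-up (empty subtree = -1):
  height(18) = 1 + max(-1, -1) = 0
  height(3) = 1 + max(-1, 0) = 1
  height(46) = 1 + max(-1, -1) = 0
  height(26) = 1 + max(1, 0) = 2
Height = 2


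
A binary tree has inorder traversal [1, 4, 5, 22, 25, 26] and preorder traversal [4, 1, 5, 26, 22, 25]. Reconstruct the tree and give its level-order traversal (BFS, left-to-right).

Inorder:  [1, 4, 5, 22, 25, 26]
Preorder: [4, 1, 5, 26, 22, 25]
Algorithm: preorder visits root first, so consume preorder in order;
for each root, split the current inorder slice at that value into
left-subtree inorder and right-subtree inorder, then recurse.
Recursive splits:
  root=4; inorder splits into left=[1], right=[5, 22, 25, 26]
  root=1; inorder splits into left=[], right=[]
  root=5; inorder splits into left=[], right=[22, 25, 26]
  root=26; inorder splits into left=[22, 25], right=[]
  root=22; inorder splits into left=[], right=[25]
  root=25; inorder splits into left=[], right=[]
Reconstructed level-order: [4, 1, 5, 26, 22, 25]


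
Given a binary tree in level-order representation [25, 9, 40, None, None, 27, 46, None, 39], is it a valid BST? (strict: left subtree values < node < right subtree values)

Level-order array: [25, 9, 40, None, None, 27, 46, None, 39]
Validate using subtree bounds (lo, hi): at each node, require lo < value < hi,
then recurse left with hi=value and right with lo=value.
Preorder trace (stopping at first violation):
  at node 25 with bounds (-inf, +inf): OK
  at node 9 with bounds (-inf, 25): OK
  at node 40 with bounds (25, +inf): OK
  at node 27 with bounds (25, 40): OK
  at node 39 with bounds (27, 40): OK
  at node 46 with bounds (40, +inf): OK
No violation found at any node.
Result: Valid BST


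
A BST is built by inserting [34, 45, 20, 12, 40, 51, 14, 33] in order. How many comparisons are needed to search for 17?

Search path for 17: 34 -> 20 -> 12 -> 14
Found: False
Comparisons: 4


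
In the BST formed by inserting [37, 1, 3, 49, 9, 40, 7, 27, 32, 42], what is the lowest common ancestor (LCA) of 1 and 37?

Tree insertion order: [37, 1, 3, 49, 9, 40, 7, 27, 32, 42]
Tree (level-order array): [37, 1, 49, None, 3, 40, None, None, 9, None, 42, 7, 27, None, None, None, None, None, 32]
In a BST, the LCA of p=1, q=37 is the first node v on the
root-to-leaf path with p <= v <= q (go left if both < v, right if both > v).
Walk from root:
  at 37: 1 <= 37 <= 37, this is the LCA
LCA = 37


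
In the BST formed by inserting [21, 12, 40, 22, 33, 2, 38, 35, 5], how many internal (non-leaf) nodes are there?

Tree built from: [21, 12, 40, 22, 33, 2, 38, 35, 5]
Tree (level-order array): [21, 12, 40, 2, None, 22, None, None, 5, None, 33, None, None, None, 38, 35]
Rule: An internal node has at least one child.
Per-node child counts:
  node 21: 2 child(ren)
  node 12: 1 child(ren)
  node 2: 1 child(ren)
  node 5: 0 child(ren)
  node 40: 1 child(ren)
  node 22: 1 child(ren)
  node 33: 1 child(ren)
  node 38: 1 child(ren)
  node 35: 0 child(ren)
Matching nodes: [21, 12, 2, 40, 22, 33, 38]
Count of internal (non-leaf) nodes: 7


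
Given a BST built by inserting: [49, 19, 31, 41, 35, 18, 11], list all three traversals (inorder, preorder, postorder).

Tree insertion order: [49, 19, 31, 41, 35, 18, 11]
Tree (level-order array): [49, 19, None, 18, 31, 11, None, None, 41, None, None, 35]
Inorder (L, root, R): [11, 18, 19, 31, 35, 41, 49]
Preorder (root, L, R): [49, 19, 18, 11, 31, 41, 35]
Postorder (L, R, root): [11, 18, 35, 41, 31, 19, 49]


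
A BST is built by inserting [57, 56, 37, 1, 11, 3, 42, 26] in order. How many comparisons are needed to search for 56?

Search path for 56: 57 -> 56
Found: True
Comparisons: 2


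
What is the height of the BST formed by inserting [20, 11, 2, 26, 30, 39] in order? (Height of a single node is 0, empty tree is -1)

Insertion order: [20, 11, 2, 26, 30, 39]
Tree (level-order array): [20, 11, 26, 2, None, None, 30, None, None, None, 39]
Compute height bottom-up (empty subtree = -1):
  height(2) = 1 + max(-1, -1) = 0
  height(11) = 1 + max(0, -1) = 1
  height(39) = 1 + max(-1, -1) = 0
  height(30) = 1 + max(-1, 0) = 1
  height(26) = 1 + max(-1, 1) = 2
  height(20) = 1 + max(1, 2) = 3
Height = 3


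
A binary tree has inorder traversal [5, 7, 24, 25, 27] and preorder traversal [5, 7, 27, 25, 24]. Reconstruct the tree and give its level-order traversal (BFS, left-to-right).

Inorder:  [5, 7, 24, 25, 27]
Preorder: [5, 7, 27, 25, 24]
Algorithm: preorder visits root first, so consume preorder in order;
for each root, split the current inorder slice at that value into
left-subtree inorder and right-subtree inorder, then recurse.
Recursive splits:
  root=5; inorder splits into left=[], right=[7, 24, 25, 27]
  root=7; inorder splits into left=[], right=[24, 25, 27]
  root=27; inorder splits into left=[24, 25], right=[]
  root=25; inorder splits into left=[24], right=[]
  root=24; inorder splits into left=[], right=[]
Reconstructed level-order: [5, 7, 27, 25, 24]


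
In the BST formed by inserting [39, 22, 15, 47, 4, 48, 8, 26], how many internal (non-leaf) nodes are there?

Tree built from: [39, 22, 15, 47, 4, 48, 8, 26]
Tree (level-order array): [39, 22, 47, 15, 26, None, 48, 4, None, None, None, None, None, None, 8]
Rule: An internal node has at least one child.
Per-node child counts:
  node 39: 2 child(ren)
  node 22: 2 child(ren)
  node 15: 1 child(ren)
  node 4: 1 child(ren)
  node 8: 0 child(ren)
  node 26: 0 child(ren)
  node 47: 1 child(ren)
  node 48: 0 child(ren)
Matching nodes: [39, 22, 15, 4, 47]
Count of internal (non-leaf) nodes: 5


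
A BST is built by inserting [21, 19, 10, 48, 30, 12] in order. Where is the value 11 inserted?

Starting tree (level order): [21, 19, 48, 10, None, 30, None, None, 12]
Insertion path: 21 -> 19 -> 10 -> 12
Result: insert 11 as left child of 12
Final tree (level order): [21, 19, 48, 10, None, 30, None, None, 12, None, None, 11]


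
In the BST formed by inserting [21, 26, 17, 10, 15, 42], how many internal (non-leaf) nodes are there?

Tree built from: [21, 26, 17, 10, 15, 42]
Tree (level-order array): [21, 17, 26, 10, None, None, 42, None, 15]
Rule: An internal node has at least one child.
Per-node child counts:
  node 21: 2 child(ren)
  node 17: 1 child(ren)
  node 10: 1 child(ren)
  node 15: 0 child(ren)
  node 26: 1 child(ren)
  node 42: 0 child(ren)
Matching nodes: [21, 17, 10, 26]
Count of internal (non-leaf) nodes: 4


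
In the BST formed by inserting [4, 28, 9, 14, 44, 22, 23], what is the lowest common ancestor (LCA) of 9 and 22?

Tree insertion order: [4, 28, 9, 14, 44, 22, 23]
Tree (level-order array): [4, None, 28, 9, 44, None, 14, None, None, None, 22, None, 23]
In a BST, the LCA of p=9, q=22 is the first node v on the
root-to-leaf path with p <= v <= q (go left if both < v, right if both > v).
Walk from root:
  at 4: both 9 and 22 > 4, go right
  at 28: both 9 and 22 < 28, go left
  at 9: 9 <= 9 <= 22, this is the LCA
LCA = 9


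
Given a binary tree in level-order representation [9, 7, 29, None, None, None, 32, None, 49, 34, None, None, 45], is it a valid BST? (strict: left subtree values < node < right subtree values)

Level-order array: [9, 7, 29, None, None, None, 32, None, 49, 34, None, None, 45]
Validate using subtree bounds (lo, hi): at each node, require lo < value < hi,
then recurse left with hi=value and right with lo=value.
Preorder trace (stopping at first violation):
  at node 9 with bounds (-inf, +inf): OK
  at node 7 with bounds (-inf, 9): OK
  at node 29 with bounds (9, +inf): OK
  at node 32 with bounds (29, +inf): OK
  at node 49 with bounds (32, +inf): OK
  at node 34 with bounds (32, 49): OK
  at node 45 with bounds (34, 49): OK
No violation found at any node.
Result: Valid BST


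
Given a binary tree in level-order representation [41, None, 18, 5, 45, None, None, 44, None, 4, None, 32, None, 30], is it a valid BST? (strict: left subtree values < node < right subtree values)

Level-order array: [41, None, 18, 5, 45, None, None, 44, None, 4, None, 32, None, 30]
Validate using subtree bounds (lo, hi): at each node, require lo < value < hi,
then recurse left with hi=value and right with lo=value.
Preorder trace (stopping at first violation):
  at node 41 with bounds (-inf, +inf): OK
  at node 18 with bounds (41, +inf): VIOLATION
Node 18 violates its bound: not (41 < 18 < +inf).
Result: Not a valid BST


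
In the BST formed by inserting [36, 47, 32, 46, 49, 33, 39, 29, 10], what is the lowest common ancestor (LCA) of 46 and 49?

Tree insertion order: [36, 47, 32, 46, 49, 33, 39, 29, 10]
Tree (level-order array): [36, 32, 47, 29, 33, 46, 49, 10, None, None, None, 39]
In a BST, the LCA of p=46, q=49 is the first node v on the
root-to-leaf path with p <= v <= q (go left if both < v, right if both > v).
Walk from root:
  at 36: both 46 and 49 > 36, go right
  at 47: 46 <= 47 <= 49, this is the LCA
LCA = 47


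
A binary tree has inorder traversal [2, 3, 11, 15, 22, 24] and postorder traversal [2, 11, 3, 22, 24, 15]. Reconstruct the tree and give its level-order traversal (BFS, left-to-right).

Inorder:   [2, 3, 11, 15, 22, 24]
Postorder: [2, 11, 3, 22, 24, 15]
Algorithm: postorder visits root last, so walk postorder right-to-left;
each value is the root of the current inorder slice — split it at that
value, recurse on the right subtree first, then the left.
Recursive splits:
  root=15; inorder splits into left=[2, 3, 11], right=[22, 24]
  root=24; inorder splits into left=[22], right=[]
  root=22; inorder splits into left=[], right=[]
  root=3; inorder splits into left=[2], right=[11]
  root=11; inorder splits into left=[], right=[]
  root=2; inorder splits into left=[], right=[]
Reconstructed level-order: [15, 3, 24, 2, 11, 22]


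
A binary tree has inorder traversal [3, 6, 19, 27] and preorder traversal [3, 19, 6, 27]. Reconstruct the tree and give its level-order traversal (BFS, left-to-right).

Inorder:  [3, 6, 19, 27]
Preorder: [3, 19, 6, 27]
Algorithm: preorder visits root first, so consume preorder in order;
for each root, split the current inorder slice at that value into
left-subtree inorder and right-subtree inorder, then recurse.
Recursive splits:
  root=3; inorder splits into left=[], right=[6, 19, 27]
  root=19; inorder splits into left=[6], right=[27]
  root=6; inorder splits into left=[], right=[]
  root=27; inorder splits into left=[], right=[]
Reconstructed level-order: [3, 19, 6, 27]


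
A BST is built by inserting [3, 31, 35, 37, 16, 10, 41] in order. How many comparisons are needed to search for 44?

Search path for 44: 3 -> 31 -> 35 -> 37 -> 41
Found: False
Comparisons: 5


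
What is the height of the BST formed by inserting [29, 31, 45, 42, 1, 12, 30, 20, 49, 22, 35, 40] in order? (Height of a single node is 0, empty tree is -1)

Insertion order: [29, 31, 45, 42, 1, 12, 30, 20, 49, 22, 35, 40]
Tree (level-order array): [29, 1, 31, None, 12, 30, 45, None, 20, None, None, 42, 49, None, 22, 35, None, None, None, None, None, None, 40]
Compute height bottom-up (empty subtree = -1):
  height(22) = 1 + max(-1, -1) = 0
  height(20) = 1 + max(-1, 0) = 1
  height(12) = 1 + max(-1, 1) = 2
  height(1) = 1 + max(-1, 2) = 3
  height(30) = 1 + max(-1, -1) = 0
  height(40) = 1 + max(-1, -1) = 0
  height(35) = 1 + max(-1, 0) = 1
  height(42) = 1 + max(1, -1) = 2
  height(49) = 1 + max(-1, -1) = 0
  height(45) = 1 + max(2, 0) = 3
  height(31) = 1 + max(0, 3) = 4
  height(29) = 1 + max(3, 4) = 5
Height = 5


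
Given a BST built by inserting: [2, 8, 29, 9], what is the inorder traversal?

Tree insertion order: [2, 8, 29, 9]
Tree (level-order array): [2, None, 8, None, 29, 9]
Inorder traversal: [2, 8, 9, 29]


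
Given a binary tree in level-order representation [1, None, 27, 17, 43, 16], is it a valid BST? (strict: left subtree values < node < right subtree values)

Level-order array: [1, None, 27, 17, 43, 16]
Validate using subtree bounds (lo, hi): at each node, require lo < value < hi,
then recurse left with hi=value and right with lo=value.
Preorder trace (stopping at first violation):
  at node 1 with bounds (-inf, +inf): OK
  at node 27 with bounds (1, +inf): OK
  at node 17 with bounds (1, 27): OK
  at node 16 with bounds (1, 17): OK
  at node 43 with bounds (27, +inf): OK
No violation found at any node.
Result: Valid BST


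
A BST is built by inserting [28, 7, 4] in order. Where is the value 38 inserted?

Starting tree (level order): [28, 7, None, 4]
Insertion path: 28
Result: insert 38 as right child of 28
Final tree (level order): [28, 7, 38, 4]


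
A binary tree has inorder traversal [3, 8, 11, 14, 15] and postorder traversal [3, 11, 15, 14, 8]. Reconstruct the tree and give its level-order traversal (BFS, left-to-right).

Inorder:   [3, 8, 11, 14, 15]
Postorder: [3, 11, 15, 14, 8]
Algorithm: postorder visits root last, so walk postorder right-to-left;
each value is the root of the current inorder slice — split it at that
value, recurse on the right subtree first, then the left.
Recursive splits:
  root=8; inorder splits into left=[3], right=[11, 14, 15]
  root=14; inorder splits into left=[11], right=[15]
  root=15; inorder splits into left=[], right=[]
  root=11; inorder splits into left=[], right=[]
  root=3; inorder splits into left=[], right=[]
Reconstructed level-order: [8, 3, 14, 11, 15]


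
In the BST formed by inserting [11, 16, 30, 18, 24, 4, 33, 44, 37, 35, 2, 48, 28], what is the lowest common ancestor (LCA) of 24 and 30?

Tree insertion order: [11, 16, 30, 18, 24, 4, 33, 44, 37, 35, 2, 48, 28]
Tree (level-order array): [11, 4, 16, 2, None, None, 30, None, None, 18, 33, None, 24, None, 44, None, 28, 37, 48, None, None, 35]
In a BST, the LCA of p=24, q=30 is the first node v on the
root-to-leaf path with p <= v <= q (go left if both < v, right if both > v).
Walk from root:
  at 11: both 24 and 30 > 11, go right
  at 16: both 24 and 30 > 16, go right
  at 30: 24 <= 30 <= 30, this is the LCA
LCA = 30


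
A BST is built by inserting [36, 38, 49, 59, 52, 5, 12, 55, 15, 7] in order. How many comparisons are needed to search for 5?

Search path for 5: 36 -> 5
Found: True
Comparisons: 2


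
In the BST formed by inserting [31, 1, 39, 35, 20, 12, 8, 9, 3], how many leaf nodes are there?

Tree built from: [31, 1, 39, 35, 20, 12, 8, 9, 3]
Tree (level-order array): [31, 1, 39, None, 20, 35, None, 12, None, None, None, 8, None, 3, 9]
Rule: A leaf has 0 children.
Per-node child counts:
  node 31: 2 child(ren)
  node 1: 1 child(ren)
  node 20: 1 child(ren)
  node 12: 1 child(ren)
  node 8: 2 child(ren)
  node 3: 0 child(ren)
  node 9: 0 child(ren)
  node 39: 1 child(ren)
  node 35: 0 child(ren)
Matching nodes: [3, 9, 35]
Count of leaf nodes: 3


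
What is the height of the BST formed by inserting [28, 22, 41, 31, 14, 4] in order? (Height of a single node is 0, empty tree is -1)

Insertion order: [28, 22, 41, 31, 14, 4]
Tree (level-order array): [28, 22, 41, 14, None, 31, None, 4]
Compute height bottom-up (empty subtree = -1):
  height(4) = 1 + max(-1, -1) = 0
  height(14) = 1 + max(0, -1) = 1
  height(22) = 1 + max(1, -1) = 2
  height(31) = 1 + max(-1, -1) = 0
  height(41) = 1 + max(0, -1) = 1
  height(28) = 1 + max(2, 1) = 3
Height = 3


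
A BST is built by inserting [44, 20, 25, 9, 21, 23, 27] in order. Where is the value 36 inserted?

Starting tree (level order): [44, 20, None, 9, 25, None, None, 21, 27, None, 23]
Insertion path: 44 -> 20 -> 25 -> 27
Result: insert 36 as right child of 27
Final tree (level order): [44, 20, None, 9, 25, None, None, 21, 27, None, 23, None, 36]


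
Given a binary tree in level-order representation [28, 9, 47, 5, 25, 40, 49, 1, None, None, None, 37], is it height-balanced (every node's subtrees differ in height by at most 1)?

Tree (level-order array): [28, 9, 47, 5, 25, 40, 49, 1, None, None, None, 37]
Definition: a tree is height-balanced if, at every node, |h(left) - h(right)| <= 1 (empty subtree has height -1).
Bottom-up per-node check:
  node 1: h_left=-1, h_right=-1, diff=0 [OK], height=0
  node 5: h_left=0, h_right=-1, diff=1 [OK], height=1
  node 25: h_left=-1, h_right=-1, diff=0 [OK], height=0
  node 9: h_left=1, h_right=0, diff=1 [OK], height=2
  node 37: h_left=-1, h_right=-1, diff=0 [OK], height=0
  node 40: h_left=0, h_right=-1, diff=1 [OK], height=1
  node 49: h_left=-1, h_right=-1, diff=0 [OK], height=0
  node 47: h_left=1, h_right=0, diff=1 [OK], height=2
  node 28: h_left=2, h_right=2, diff=0 [OK], height=3
All nodes satisfy the balance condition.
Result: Balanced


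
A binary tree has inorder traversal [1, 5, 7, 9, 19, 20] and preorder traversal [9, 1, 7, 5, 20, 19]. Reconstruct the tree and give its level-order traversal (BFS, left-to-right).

Inorder:  [1, 5, 7, 9, 19, 20]
Preorder: [9, 1, 7, 5, 20, 19]
Algorithm: preorder visits root first, so consume preorder in order;
for each root, split the current inorder slice at that value into
left-subtree inorder and right-subtree inorder, then recurse.
Recursive splits:
  root=9; inorder splits into left=[1, 5, 7], right=[19, 20]
  root=1; inorder splits into left=[], right=[5, 7]
  root=7; inorder splits into left=[5], right=[]
  root=5; inorder splits into left=[], right=[]
  root=20; inorder splits into left=[19], right=[]
  root=19; inorder splits into left=[], right=[]
Reconstructed level-order: [9, 1, 20, 7, 19, 5]


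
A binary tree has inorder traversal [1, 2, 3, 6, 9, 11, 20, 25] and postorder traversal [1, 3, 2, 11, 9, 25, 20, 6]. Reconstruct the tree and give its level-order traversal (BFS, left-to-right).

Inorder:   [1, 2, 3, 6, 9, 11, 20, 25]
Postorder: [1, 3, 2, 11, 9, 25, 20, 6]
Algorithm: postorder visits root last, so walk postorder right-to-left;
each value is the root of the current inorder slice — split it at that
value, recurse on the right subtree first, then the left.
Recursive splits:
  root=6; inorder splits into left=[1, 2, 3], right=[9, 11, 20, 25]
  root=20; inorder splits into left=[9, 11], right=[25]
  root=25; inorder splits into left=[], right=[]
  root=9; inorder splits into left=[], right=[11]
  root=11; inorder splits into left=[], right=[]
  root=2; inorder splits into left=[1], right=[3]
  root=3; inorder splits into left=[], right=[]
  root=1; inorder splits into left=[], right=[]
Reconstructed level-order: [6, 2, 20, 1, 3, 9, 25, 11]


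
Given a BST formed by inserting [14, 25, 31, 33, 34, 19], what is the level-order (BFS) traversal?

Tree insertion order: [14, 25, 31, 33, 34, 19]
Tree (level-order array): [14, None, 25, 19, 31, None, None, None, 33, None, 34]
BFS from the root, enqueuing left then right child of each popped node:
  queue [14] -> pop 14, enqueue [25], visited so far: [14]
  queue [25] -> pop 25, enqueue [19, 31], visited so far: [14, 25]
  queue [19, 31] -> pop 19, enqueue [none], visited so far: [14, 25, 19]
  queue [31] -> pop 31, enqueue [33], visited so far: [14, 25, 19, 31]
  queue [33] -> pop 33, enqueue [34], visited so far: [14, 25, 19, 31, 33]
  queue [34] -> pop 34, enqueue [none], visited so far: [14, 25, 19, 31, 33, 34]
Result: [14, 25, 19, 31, 33, 34]


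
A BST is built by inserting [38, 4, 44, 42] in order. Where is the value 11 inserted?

Starting tree (level order): [38, 4, 44, None, None, 42]
Insertion path: 38 -> 4
Result: insert 11 as right child of 4
Final tree (level order): [38, 4, 44, None, 11, 42]


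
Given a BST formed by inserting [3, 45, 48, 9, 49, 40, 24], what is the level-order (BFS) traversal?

Tree insertion order: [3, 45, 48, 9, 49, 40, 24]
Tree (level-order array): [3, None, 45, 9, 48, None, 40, None, 49, 24]
BFS from the root, enqueuing left then right child of each popped node:
  queue [3] -> pop 3, enqueue [45], visited so far: [3]
  queue [45] -> pop 45, enqueue [9, 48], visited so far: [3, 45]
  queue [9, 48] -> pop 9, enqueue [40], visited so far: [3, 45, 9]
  queue [48, 40] -> pop 48, enqueue [49], visited so far: [3, 45, 9, 48]
  queue [40, 49] -> pop 40, enqueue [24], visited so far: [3, 45, 9, 48, 40]
  queue [49, 24] -> pop 49, enqueue [none], visited so far: [3, 45, 9, 48, 40, 49]
  queue [24] -> pop 24, enqueue [none], visited so far: [3, 45, 9, 48, 40, 49, 24]
Result: [3, 45, 9, 48, 40, 49, 24]


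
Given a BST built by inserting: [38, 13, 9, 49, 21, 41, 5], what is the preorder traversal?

Tree insertion order: [38, 13, 9, 49, 21, 41, 5]
Tree (level-order array): [38, 13, 49, 9, 21, 41, None, 5]
Preorder traversal: [38, 13, 9, 5, 21, 49, 41]


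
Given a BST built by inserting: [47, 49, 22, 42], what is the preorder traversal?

Tree insertion order: [47, 49, 22, 42]
Tree (level-order array): [47, 22, 49, None, 42]
Preorder traversal: [47, 22, 42, 49]


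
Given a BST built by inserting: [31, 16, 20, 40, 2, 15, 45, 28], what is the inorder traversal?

Tree insertion order: [31, 16, 20, 40, 2, 15, 45, 28]
Tree (level-order array): [31, 16, 40, 2, 20, None, 45, None, 15, None, 28]
Inorder traversal: [2, 15, 16, 20, 28, 31, 40, 45]


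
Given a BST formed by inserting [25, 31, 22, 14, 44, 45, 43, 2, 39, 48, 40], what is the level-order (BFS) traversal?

Tree insertion order: [25, 31, 22, 14, 44, 45, 43, 2, 39, 48, 40]
Tree (level-order array): [25, 22, 31, 14, None, None, 44, 2, None, 43, 45, None, None, 39, None, None, 48, None, 40]
BFS from the root, enqueuing left then right child of each popped node:
  queue [25] -> pop 25, enqueue [22, 31], visited so far: [25]
  queue [22, 31] -> pop 22, enqueue [14], visited so far: [25, 22]
  queue [31, 14] -> pop 31, enqueue [44], visited so far: [25, 22, 31]
  queue [14, 44] -> pop 14, enqueue [2], visited so far: [25, 22, 31, 14]
  queue [44, 2] -> pop 44, enqueue [43, 45], visited so far: [25, 22, 31, 14, 44]
  queue [2, 43, 45] -> pop 2, enqueue [none], visited so far: [25, 22, 31, 14, 44, 2]
  queue [43, 45] -> pop 43, enqueue [39], visited so far: [25, 22, 31, 14, 44, 2, 43]
  queue [45, 39] -> pop 45, enqueue [48], visited so far: [25, 22, 31, 14, 44, 2, 43, 45]
  queue [39, 48] -> pop 39, enqueue [40], visited so far: [25, 22, 31, 14, 44, 2, 43, 45, 39]
  queue [48, 40] -> pop 48, enqueue [none], visited so far: [25, 22, 31, 14, 44, 2, 43, 45, 39, 48]
  queue [40] -> pop 40, enqueue [none], visited so far: [25, 22, 31, 14, 44, 2, 43, 45, 39, 48, 40]
Result: [25, 22, 31, 14, 44, 2, 43, 45, 39, 48, 40]


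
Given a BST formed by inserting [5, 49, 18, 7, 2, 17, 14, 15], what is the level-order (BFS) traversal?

Tree insertion order: [5, 49, 18, 7, 2, 17, 14, 15]
Tree (level-order array): [5, 2, 49, None, None, 18, None, 7, None, None, 17, 14, None, None, 15]
BFS from the root, enqueuing left then right child of each popped node:
  queue [5] -> pop 5, enqueue [2, 49], visited so far: [5]
  queue [2, 49] -> pop 2, enqueue [none], visited so far: [5, 2]
  queue [49] -> pop 49, enqueue [18], visited so far: [5, 2, 49]
  queue [18] -> pop 18, enqueue [7], visited so far: [5, 2, 49, 18]
  queue [7] -> pop 7, enqueue [17], visited so far: [5, 2, 49, 18, 7]
  queue [17] -> pop 17, enqueue [14], visited so far: [5, 2, 49, 18, 7, 17]
  queue [14] -> pop 14, enqueue [15], visited so far: [5, 2, 49, 18, 7, 17, 14]
  queue [15] -> pop 15, enqueue [none], visited so far: [5, 2, 49, 18, 7, 17, 14, 15]
Result: [5, 2, 49, 18, 7, 17, 14, 15]


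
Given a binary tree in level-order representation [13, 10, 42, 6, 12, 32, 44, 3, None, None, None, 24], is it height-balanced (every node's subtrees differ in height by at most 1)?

Tree (level-order array): [13, 10, 42, 6, 12, 32, 44, 3, None, None, None, 24]
Definition: a tree is height-balanced if, at every node, |h(left) - h(right)| <= 1 (empty subtree has height -1).
Bottom-up per-node check:
  node 3: h_left=-1, h_right=-1, diff=0 [OK], height=0
  node 6: h_left=0, h_right=-1, diff=1 [OK], height=1
  node 12: h_left=-1, h_right=-1, diff=0 [OK], height=0
  node 10: h_left=1, h_right=0, diff=1 [OK], height=2
  node 24: h_left=-1, h_right=-1, diff=0 [OK], height=0
  node 32: h_left=0, h_right=-1, diff=1 [OK], height=1
  node 44: h_left=-1, h_right=-1, diff=0 [OK], height=0
  node 42: h_left=1, h_right=0, diff=1 [OK], height=2
  node 13: h_left=2, h_right=2, diff=0 [OK], height=3
All nodes satisfy the balance condition.
Result: Balanced


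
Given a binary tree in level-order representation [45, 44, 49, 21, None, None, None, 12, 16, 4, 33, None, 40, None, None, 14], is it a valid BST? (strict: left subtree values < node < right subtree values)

Level-order array: [45, 44, 49, 21, None, None, None, 12, 16, 4, 33, None, 40, None, None, 14]
Validate using subtree bounds (lo, hi): at each node, require lo < value < hi,
then recurse left with hi=value and right with lo=value.
Preorder trace (stopping at first violation):
  at node 45 with bounds (-inf, +inf): OK
  at node 44 with bounds (-inf, 45): OK
  at node 21 with bounds (-inf, 44): OK
  at node 12 with bounds (-inf, 21): OK
  at node 4 with bounds (-inf, 12): OK
  at node 33 with bounds (12, 21): VIOLATION
Node 33 violates its bound: not (12 < 33 < 21).
Result: Not a valid BST


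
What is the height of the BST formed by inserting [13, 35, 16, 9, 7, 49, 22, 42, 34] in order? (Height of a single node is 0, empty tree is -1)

Insertion order: [13, 35, 16, 9, 7, 49, 22, 42, 34]
Tree (level-order array): [13, 9, 35, 7, None, 16, 49, None, None, None, 22, 42, None, None, 34]
Compute height bottom-up (empty subtree = -1):
  height(7) = 1 + max(-1, -1) = 0
  height(9) = 1 + max(0, -1) = 1
  height(34) = 1 + max(-1, -1) = 0
  height(22) = 1 + max(-1, 0) = 1
  height(16) = 1 + max(-1, 1) = 2
  height(42) = 1 + max(-1, -1) = 0
  height(49) = 1 + max(0, -1) = 1
  height(35) = 1 + max(2, 1) = 3
  height(13) = 1 + max(1, 3) = 4
Height = 4


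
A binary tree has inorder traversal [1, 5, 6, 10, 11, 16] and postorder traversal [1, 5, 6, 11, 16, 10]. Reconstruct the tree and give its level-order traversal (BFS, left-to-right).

Inorder:   [1, 5, 6, 10, 11, 16]
Postorder: [1, 5, 6, 11, 16, 10]
Algorithm: postorder visits root last, so walk postorder right-to-left;
each value is the root of the current inorder slice — split it at that
value, recurse on the right subtree first, then the left.
Recursive splits:
  root=10; inorder splits into left=[1, 5, 6], right=[11, 16]
  root=16; inorder splits into left=[11], right=[]
  root=11; inorder splits into left=[], right=[]
  root=6; inorder splits into left=[1, 5], right=[]
  root=5; inorder splits into left=[1], right=[]
  root=1; inorder splits into left=[], right=[]
Reconstructed level-order: [10, 6, 16, 5, 11, 1]


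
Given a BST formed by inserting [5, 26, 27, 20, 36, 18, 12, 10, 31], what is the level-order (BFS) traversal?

Tree insertion order: [5, 26, 27, 20, 36, 18, 12, 10, 31]
Tree (level-order array): [5, None, 26, 20, 27, 18, None, None, 36, 12, None, 31, None, 10]
BFS from the root, enqueuing left then right child of each popped node:
  queue [5] -> pop 5, enqueue [26], visited so far: [5]
  queue [26] -> pop 26, enqueue [20, 27], visited so far: [5, 26]
  queue [20, 27] -> pop 20, enqueue [18], visited so far: [5, 26, 20]
  queue [27, 18] -> pop 27, enqueue [36], visited so far: [5, 26, 20, 27]
  queue [18, 36] -> pop 18, enqueue [12], visited so far: [5, 26, 20, 27, 18]
  queue [36, 12] -> pop 36, enqueue [31], visited so far: [5, 26, 20, 27, 18, 36]
  queue [12, 31] -> pop 12, enqueue [10], visited so far: [5, 26, 20, 27, 18, 36, 12]
  queue [31, 10] -> pop 31, enqueue [none], visited so far: [5, 26, 20, 27, 18, 36, 12, 31]
  queue [10] -> pop 10, enqueue [none], visited so far: [5, 26, 20, 27, 18, 36, 12, 31, 10]
Result: [5, 26, 20, 27, 18, 36, 12, 31, 10]


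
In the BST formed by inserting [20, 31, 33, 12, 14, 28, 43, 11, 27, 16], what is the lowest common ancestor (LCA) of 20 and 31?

Tree insertion order: [20, 31, 33, 12, 14, 28, 43, 11, 27, 16]
Tree (level-order array): [20, 12, 31, 11, 14, 28, 33, None, None, None, 16, 27, None, None, 43]
In a BST, the LCA of p=20, q=31 is the first node v on the
root-to-leaf path with p <= v <= q (go left if both < v, right if both > v).
Walk from root:
  at 20: 20 <= 20 <= 31, this is the LCA
LCA = 20


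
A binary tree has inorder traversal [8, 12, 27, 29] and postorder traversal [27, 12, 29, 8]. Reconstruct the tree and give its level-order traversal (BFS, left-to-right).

Inorder:   [8, 12, 27, 29]
Postorder: [27, 12, 29, 8]
Algorithm: postorder visits root last, so walk postorder right-to-left;
each value is the root of the current inorder slice — split it at that
value, recurse on the right subtree first, then the left.
Recursive splits:
  root=8; inorder splits into left=[], right=[12, 27, 29]
  root=29; inorder splits into left=[12, 27], right=[]
  root=12; inorder splits into left=[], right=[27]
  root=27; inorder splits into left=[], right=[]
Reconstructed level-order: [8, 29, 12, 27]


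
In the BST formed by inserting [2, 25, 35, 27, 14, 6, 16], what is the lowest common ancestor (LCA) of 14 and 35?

Tree insertion order: [2, 25, 35, 27, 14, 6, 16]
Tree (level-order array): [2, None, 25, 14, 35, 6, 16, 27]
In a BST, the LCA of p=14, q=35 is the first node v on the
root-to-leaf path with p <= v <= q (go left if both < v, right if both > v).
Walk from root:
  at 2: both 14 and 35 > 2, go right
  at 25: 14 <= 25 <= 35, this is the LCA
LCA = 25


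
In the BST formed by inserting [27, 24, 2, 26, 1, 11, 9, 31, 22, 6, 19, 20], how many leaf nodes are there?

Tree built from: [27, 24, 2, 26, 1, 11, 9, 31, 22, 6, 19, 20]
Tree (level-order array): [27, 24, 31, 2, 26, None, None, 1, 11, None, None, None, None, 9, 22, 6, None, 19, None, None, None, None, 20]
Rule: A leaf has 0 children.
Per-node child counts:
  node 27: 2 child(ren)
  node 24: 2 child(ren)
  node 2: 2 child(ren)
  node 1: 0 child(ren)
  node 11: 2 child(ren)
  node 9: 1 child(ren)
  node 6: 0 child(ren)
  node 22: 1 child(ren)
  node 19: 1 child(ren)
  node 20: 0 child(ren)
  node 26: 0 child(ren)
  node 31: 0 child(ren)
Matching nodes: [1, 6, 20, 26, 31]
Count of leaf nodes: 5


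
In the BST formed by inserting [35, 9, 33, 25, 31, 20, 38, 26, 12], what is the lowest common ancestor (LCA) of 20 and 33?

Tree insertion order: [35, 9, 33, 25, 31, 20, 38, 26, 12]
Tree (level-order array): [35, 9, 38, None, 33, None, None, 25, None, 20, 31, 12, None, 26]
In a BST, the LCA of p=20, q=33 is the first node v on the
root-to-leaf path with p <= v <= q (go left if both < v, right if both > v).
Walk from root:
  at 35: both 20 and 33 < 35, go left
  at 9: both 20 and 33 > 9, go right
  at 33: 20 <= 33 <= 33, this is the LCA
LCA = 33


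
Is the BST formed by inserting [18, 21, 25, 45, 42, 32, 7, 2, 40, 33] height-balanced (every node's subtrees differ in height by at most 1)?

Tree (level-order array): [18, 7, 21, 2, None, None, 25, None, None, None, 45, 42, None, 32, None, None, 40, 33]
Definition: a tree is height-balanced if, at every node, |h(left) - h(right)| <= 1 (empty subtree has height -1).
Bottom-up per-node check:
  node 2: h_left=-1, h_right=-1, diff=0 [OK], height=0
  node 7: h_left=0, h_right=-1, diff=1 [OK], height=1
  node 33: h_left=-1, h_right=-1, diff=0 [OK], height=0
  node 40: h_left=0, h_right=-1, diff=1 [OK], height=1
  node 32: h_left=-1, h_right=1, diff=2 [FAIL (|-1-1|=2 > 1)], height=2
  node 42: h_left=2, h_right=-1, diff=3 [FAIL (|2--1|=3 > 1)], height=3
  node 45: h_left=3, h_right=-1, diff=4 [FAIL (|3--1|=4 > 1)], height=4
  node 25: h_left=-1, h_right=4, diff=5 [FAIL (|-1-4|=5 > 1)], height=5
  node 21: h_left=-1, h_right=5, diff=6 [FAIL (|-1-5|=6 > 1)], height=6
  node 18: h_left=1, h_right=6, diff=5 [FAIL (|1-6|=5 > 1)], height=7
Node 32 violates the condition: |-1 - 1| = 2 > 1.
Result: Not balanced


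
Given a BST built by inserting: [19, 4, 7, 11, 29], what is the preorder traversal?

Tree insertion order: [19, 4, 7, 11, 29]
Tree (level-order array): [19, 4, 29, None, 7, None, None, None, 11]
Preorder traversal: [19, 4, 7, 11, 29]


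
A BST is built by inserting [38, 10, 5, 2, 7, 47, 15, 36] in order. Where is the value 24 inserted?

Starting tree (level order): [38, 10, 47, 5, 15, None, None, 2, 7, None, 36]
Insertion path: 38 -> 10 -> 15 -> 36
Result: insert 24 as left child of 36
Final tree (level order): [38, 10, 47, 5, 15, None, None, 2, 7, None, 36, None, None, None, None, 24]


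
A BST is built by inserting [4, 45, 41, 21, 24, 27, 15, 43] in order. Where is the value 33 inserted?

Starting tree (level order): [4, None, 45, 41, None, 21, 43, 15, 24, None, None, None, None, None, 27]
Insertion path: 4 -> 45 -> 41 -> 21 -> 24 -> 27
Result: insert 33 as right child of 27
Final tree (level order): [4, None, 45, 41, None, 21, 43, 15, 24, None, None, None, None, None, 27, None, 33]


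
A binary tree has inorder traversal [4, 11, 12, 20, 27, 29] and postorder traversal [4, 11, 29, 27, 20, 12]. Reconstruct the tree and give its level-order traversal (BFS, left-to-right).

Inorder:   [4, 11, 12, 20, 27, 29]
Postorder: [4, 11, 29, 27, 20, 12]
Algorithm: postorder visits root last, so walk postorder right-to-left;
each value is the root of the current inorder slice — split it at that
value, recurse on the right subtree first, then the left.
Recursive splits:
  root=12; inorder splits into left=[4, 11], right=[20, 27, 29]
  root=20; inorder splits into left=[], right=[27, 29]
  root=27; inorder splits into left=[], right=[29]
  root=29; inorder splits into left=[], right=[]
  root=11; inorder splits into left=[4], right=[]
  root=4; inorder splits into left=[], right=[]
Reconstructed level-order: [12, 11, 20, 4, 27, 29]
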